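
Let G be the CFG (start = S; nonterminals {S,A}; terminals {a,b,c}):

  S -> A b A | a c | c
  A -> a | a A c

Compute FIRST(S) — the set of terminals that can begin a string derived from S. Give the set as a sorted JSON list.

FIRST sets, iterate to fixpoint:
round 1:
  A via A→a: +{a}
  S via S→A b A: +{a}
  S via S→c: +{c}
  S: {a,c}  A: {a}
round 2: — fixpoint
  S: {a,c}  A: {a}

FIRST(S) = ["a", "c"]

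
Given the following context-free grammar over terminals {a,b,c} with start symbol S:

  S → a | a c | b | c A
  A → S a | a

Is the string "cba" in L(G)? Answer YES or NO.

Convert to CNF:
  S -> T0 T1 | T1 A | a | b
  A -> S T0 | a
  T0 -> a
  T1 -> c

Fill CYK table bottom-up:
  [0..0]={T1}  "c"  orig:{}
  [1..1]={S}  "b"
  [2..2]={A,S,T0}  "a"  orig:{A,S}
  [0..1]=∅  "cb"
  [1..2]={A}  "ba"
  [0..2]={S}  "cba"

S ∈ T[0,2] ⇒ YES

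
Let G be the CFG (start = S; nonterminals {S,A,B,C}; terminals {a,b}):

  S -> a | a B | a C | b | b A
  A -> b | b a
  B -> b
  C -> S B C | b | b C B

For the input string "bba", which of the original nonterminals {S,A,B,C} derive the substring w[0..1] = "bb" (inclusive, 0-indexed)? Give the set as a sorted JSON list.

Convert to CNF:
  S -> T0 A | T1 B | T1 C | a | b
  A -> T0 T1 | b
  B -> b
  C -> S X2 | T0 X3 | b
  T0 -> b
  T1 -> a
  X2 -> B C
  X3 -> C B

CYK table (by increasing span) (cells [i..j] with 0 ≤ i ≤ j ≤ 1 only):
  cell(0,0) b: {A,B,C,S,T0}  orig:{A,B,C,S}
  cell(1,1) b: {A,B,C,S,T0}  orig:{A,B,C,S}
  cell(0,1) bb: {S,X2,X3}  orig:{S}

Original NTs in T[0,1] deriving "bb": ["S"]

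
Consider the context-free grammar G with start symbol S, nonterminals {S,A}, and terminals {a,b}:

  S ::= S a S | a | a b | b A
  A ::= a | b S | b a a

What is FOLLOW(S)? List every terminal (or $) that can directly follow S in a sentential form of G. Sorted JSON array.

Compute FIRST by fixpoint:
round 1:
  A via A→a: +{a}
  A via A→b S: +{b}
  S via S→a: +{a}
  S via S→b A: +{b}
  FIRST(S)={a,b}  FIRST(A)={a,b}
round 2: (no change)
  FIRST(S)={a,b}  FIRST(A)={a,b}

Compute FOLLOW by fixpoint:
seed FOLLOW(S) with $
round 1:
  S→S a S: FOLLOW(S) ⊇ FIRST(a) = {a}; new: +{a}
  S→b A: FOLLOW(A) ⊇ FOLLOW(S) ⊇ {$,a}; new: +{$,a}
  FOLLOW(S)={$,a}  FOLLOW(A)={$,a}
round 2: (stable)
  FOLLOW(S)={$,a}  FOLLOW(A)={$,a}

FOLLOW(S) = ["$", "a"]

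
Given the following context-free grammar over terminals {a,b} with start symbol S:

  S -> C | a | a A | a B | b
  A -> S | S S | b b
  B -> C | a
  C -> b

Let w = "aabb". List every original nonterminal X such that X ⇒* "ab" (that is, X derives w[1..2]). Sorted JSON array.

CNF form of G:
  S -> T0 A | T0 B | a | b
  A -> S S | T0 A | T0 B | T1 T1 | a | b
  B -> a | b
  C -> b
  T0 -> a
  T1 -> b

Fill CYK table bottom-up, restricted to cells inside w[1..2]:
  T[1,1] 'a' = {A,B,S,T0}  orig:{A,B,S}
  T[2,2] 'b' = {A,B,C,S,T1}  orig:{A,B,C,S}
  T[1,2] 'ab' = {A,S}

Original NTs in T[1,2] deriving "ab": ["A", "S"]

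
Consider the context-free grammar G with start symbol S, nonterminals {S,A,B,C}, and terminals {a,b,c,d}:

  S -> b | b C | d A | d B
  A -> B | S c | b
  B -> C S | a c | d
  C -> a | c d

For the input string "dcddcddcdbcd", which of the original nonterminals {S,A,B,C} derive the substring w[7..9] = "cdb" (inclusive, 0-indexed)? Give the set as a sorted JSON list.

CNF form of G:
  S -> T2 A | T2 B | T3 C | b
  A -> C S | S T0 | T1 T0 | b | d
  B -> C S | T1 T0 | d
  C -> T0 T2 | a
  T0 -> c
  T1 -> a
  T2 -> d
  T3 -> b

Fill CYK table bottom-up (cells [i..j] with 7 ≤ i ≤ j ≤ 9 only):
  cell(7,7) c: {T0}  orig:{}
  cell(8,8) d: {A,B,T2}  orig:{A,B}
  cell(9,9) b: {A,S,T3}  orig:{A,S}
  cell(7,8) cd: {C}
  cell(8,9) db: {S}
  cell(7,9) cdb: {A,B}

Original NTs in T[7,9] deriving "cdb": ["A", "B"]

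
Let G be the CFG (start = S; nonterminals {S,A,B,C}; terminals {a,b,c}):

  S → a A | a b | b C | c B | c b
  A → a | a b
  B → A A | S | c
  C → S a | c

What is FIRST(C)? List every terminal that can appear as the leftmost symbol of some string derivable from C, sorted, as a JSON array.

FIRST iteration:
iter 1:
  A via A→a: +{a}
  B via B→A A: +{a}
  B via B→c: +{c}
  C via C→c: +{c}
  S via S→a A: +{a}
  S via S→b C: +{b}
  S via S→c B: +{c}
  S: {a,b,c}  A: {a}  B: {a,c}  C: {c}
iter 2:
  B via B→S: +{b}
  C via C→S a: +{a,b}
  S: {a,b,c}  A: {a}  B: {a,b,c}  C: {a,b,c}
iter 3: (stable)
  S: {a,b,c}  A: {a}  B: {a,b,c}  C: {a,b,c}

FIRST(C) = ["a", "b", "c"]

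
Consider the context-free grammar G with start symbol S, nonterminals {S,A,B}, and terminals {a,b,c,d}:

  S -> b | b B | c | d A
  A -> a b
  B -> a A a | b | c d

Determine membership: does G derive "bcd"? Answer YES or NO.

CNF form of G:
  S -> T1 B | T3 A | b | c
  A -> T0 T1
  B -> T0 X4 | T2 T3 | b
  T0 -> a
  T1 -> b
  T2 -> c
  T3 -> d
  X4 -> A T0

Fill CYK table bottom-up:
  cell(0,0) b: {B,S,T1}  orig:{B,S}
  cell(1,1) c: {S,T2}  orig:{S}
  cell(2,2) d: {T3}  orig:{}
  cell(0,1) bc: ∅
  cell(1,2) cd: {B}
  cell(0,2) bcd: {S}

S ∈ T[0,2] ⇒ YES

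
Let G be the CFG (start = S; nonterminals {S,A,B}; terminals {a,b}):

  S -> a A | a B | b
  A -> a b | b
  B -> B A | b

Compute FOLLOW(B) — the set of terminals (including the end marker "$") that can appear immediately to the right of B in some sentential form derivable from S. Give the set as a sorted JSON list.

FIRST sets, iterate to fixpoint:
iter 1:
  A via A→a b: +{a}
  A via A→b: +{b}
  B via B→b: +{b}
  S via S→a A: +{a}
  S via S→b: +{b}
  FIRST(S)={a,b}  FIRST(A)={a,b}  FIRST(B)={b}
iter 2: done
  FIRST(S)={a,b}  FIRST(A)={a,b}  FIRST(B)={b}

Compute FOLLOW by fixpoint:
FOLLOW(S) := {$}
[1]
  B→B A: FOLLOW(B) ⊇ FIRST(A) = {a,b}; new: +{a,b}
  B→B A: FOLLOW(A) ⊇ FOLLOW(B) ⊇ {a,b}; new: +{a,b}
  S→a A: FOLLOW(A) ⊇ FOLLOW(S) ⊇ {$}; new: +{$}
  S→a B: FOLLOW(B) ⊇ FOLLOW(S) ⊇ {$}; new: +{$}
  S: {$}  A: {$,a,b}  B: {$,a,b}
[2] (no change)
  S: {$}  A: {$,a,b}  B: {$,a,b}

FOLLOW(B) = ["$", "a", "b"]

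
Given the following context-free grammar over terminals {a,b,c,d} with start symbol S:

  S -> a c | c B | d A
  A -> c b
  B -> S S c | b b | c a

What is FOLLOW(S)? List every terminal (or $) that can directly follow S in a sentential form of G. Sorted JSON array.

Compute FIRST by fixpoint:
round 1:
  A via A→c b: +{c}
  B via B→b b: +{b}
  B via B→c a: +{c}
  S via S→a c: +{a}
  S via S→c B: +{c}
  S via S→d A: +{d}
  S: {a,c,d}  A: {c}  B: {b,c}
round 2:
  B via B→S S c: +{a,d}
  S: {a,c,d}  A: {c}  B: {a,b,c,d}
round 3: (stable)
  S: {a,c,d}  A: {c}  B: {a,b,c,d}

Compute FOLLOW by fixpoint:
seed FOLLOW(S) with $
iter 1:
  B→S S c: FOLLOW(S) ⊇ FIRST(S) = {a,c,d}; new: +{a,c,d}
  S→c B: FOLLOW(B) ⊇ FOLLOW(S) ⊇ {$,a,c,d}; new: +{$,a,c,d}
  S→d A: FOLLOW(A) ⊇ FOLLOW(S) ⊇ {$,a,c,d}; new: +{$,a,c,d}
  S: {$,a,c,d}  A: {$,a,c,d}  B: {$,a,c,d}
iter 2: done
  S: {$,a,c,d}  A: {$,a,c,d}  B: {$,a,c,d}

FOLLOW(S) = ["$", "a", "c", "d"]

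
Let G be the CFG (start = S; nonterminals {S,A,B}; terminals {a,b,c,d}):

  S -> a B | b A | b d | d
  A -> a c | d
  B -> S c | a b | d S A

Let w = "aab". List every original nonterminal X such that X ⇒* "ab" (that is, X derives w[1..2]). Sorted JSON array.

CNF form of G:
  S -> T0 B | T2 A | T2 T3 | d
  A -> T0 T1 | d
  B -> S T1 | T0 T2 | T3 X4
  T0 -> a
  T1 -> c
  T2 -> b
  T3 -> d
  X4 -> S A

CYK fill, restricted to cells inside w[1..2]:
  cell(1,1) a: {T0}  orig:{}
  cell(2,2) b: {T2}  orig:{}
  cell(1,2) ab: {B}

Original NTs in T[1,2] deriving "ab": ["B"]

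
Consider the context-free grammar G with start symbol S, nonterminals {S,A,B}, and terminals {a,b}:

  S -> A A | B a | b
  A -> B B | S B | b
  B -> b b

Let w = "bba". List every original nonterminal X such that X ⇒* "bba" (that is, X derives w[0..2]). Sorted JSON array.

Convert to CNF:
  S -> A A | B T1 | b
  A -> B B | S B | b
  B -> T0 T0
  T0 -> b
  T1 -> a

CYK fill — only the sub-triangle for w[0..2]:
  T[0,0] 'b' = {A,S,T0}  orig:{A,S}
  T[1,1] 'b' = {A,S,T0}  orig:{A,S}
  T[2,2] 'a' = {T1}  orig:{}
  T[0,1] 'bb' = {B,S}
  T[1,2] 'ba' = ∅
  T[0,2] 'bba' = {S}

Original NTs in T[0,2] deriving "bba": ["S"]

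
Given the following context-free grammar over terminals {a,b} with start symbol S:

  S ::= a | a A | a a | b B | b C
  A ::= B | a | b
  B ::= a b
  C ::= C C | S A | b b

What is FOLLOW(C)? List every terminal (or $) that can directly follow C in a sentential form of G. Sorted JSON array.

FIRST iteration:
round 1:
  A via A→a: +{a}
  A via A→b: +{b}
  B via B→a b: +{a}
  C via C→b b: +{b}
  S via S→a: +{a}
  S via S→b B: +{b}
  S: {a,b}  A: {a,b}  B: {a}  C: {b}
round 2:
  C via C→S A: +{a}
  S: {a,b}  A: {a,b}  B: {a}  C: {a,b}
round 3: done
  S: {a,b}  A: {a,b}  B: {a}  C: {a,b}

Compute FOLLOW by fixpoint:
FOLLOW(S) := {$}
pass 1:
  C→C C: FOLLOW(C) ⊇ FIRST(C) = {a,b}; new: +{a,b}
  C→S A: FOLLOW(S) ⊇ FIRST(A) = {a,b}; new: +{a,b}
  C→S A: FOLLOW(A) ⊇ FOLLOW(C) ⊇ {a,b}; new: +{a,b}
  S→a A: FOLLOW(A) ⊇ FOLLOW(S) ⊇ {$,a,b}; new: +{$}
  S→b B: FOLLOW(B) ⊇ FOLLOW(S) ⊇ {$,a,b}; new: +{$,a,b}
  S→b C: FOLLOW(C) ⊇ FOLLOW(S) ⊇ {$,a,b}; new: +{$}
  FOLLOW(S)={$,a,b}  FOLLOW(A)={$,a,b}  FOLLOW(B)={$,a,b}  FOLLOW(C)={$,a,b}
pass 2: done
  FOLLOW(S)={$,a,b}  FOLLOW(A)={$,a,b}  FOLLOW(B)={$,a,b}  FOLLOW(C)={$,a,b}

FOLLOW(C) = ["$", "a", "b"]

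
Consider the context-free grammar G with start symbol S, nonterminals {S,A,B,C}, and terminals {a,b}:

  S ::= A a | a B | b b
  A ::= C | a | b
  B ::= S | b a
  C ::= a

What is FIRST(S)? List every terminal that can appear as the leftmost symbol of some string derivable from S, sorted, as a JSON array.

FIRST sets, iterate to fixpoint:
iter 1:
  A via A→a: +{a}
  A via A→b: +{b}
  B via B→b a: +{b}
  C via C→a: +{a}
  S via S→A a: +{a,b}
  FIRST(S)={a,b}  FIRST(A)={a,b}  FIRST(B)={b}  FIRST(C)={a}
iter 2:
  B via B→S: +{a}
  FIRST(S)={a,b}  FIRST(A)={a,b}  FIRST(B)={a,b}  FIRST(C)={a}
iter 3: (no change)
  FIRST(S)={a,b}  FIRST(A)={a,b}  FIRST(B)={a,b}  FIRST(C)={a}

FIRST(S) = ["a", "b"]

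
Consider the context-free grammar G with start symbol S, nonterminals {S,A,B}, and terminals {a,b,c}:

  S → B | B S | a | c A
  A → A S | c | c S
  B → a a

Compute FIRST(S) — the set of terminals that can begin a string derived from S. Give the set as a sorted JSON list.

Compute FIRST by fixpoint:
iter 1:
  A via A→c: +{c}
  B via B→a a: +{a}
  S via S→B: +{a}
  S via S→c A: +{c}
  S: {a,c}  A: {c}  B: {a}
iter 2: (no change)
  S: {a,c}  A: {c}  B: {a}

FIRST(S) = ["a", "c"]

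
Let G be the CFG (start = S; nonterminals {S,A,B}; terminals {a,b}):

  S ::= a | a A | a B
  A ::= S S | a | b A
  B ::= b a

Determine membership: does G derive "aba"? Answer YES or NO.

Convert to CNF:
  S -> T1 A | T1 B | a
  A -> S S | T0 A | a
  B -> T0 T1
  T0 -> b
  T1 -> a

CYK table (by increasing span):
  [0..0]={A,S,T1}  "a"  orig:{A,S}
  [1..1]={T0}  "b"  orig:{}
  [2..2]={A,S,T1}  "a"  orig:{A,S}
  [0..1]=∅  "ab"
  [1..2]={A,B}  "ba"
  [0..2]={S}  "aba"

S ∈ T[0,2] ⇒ YES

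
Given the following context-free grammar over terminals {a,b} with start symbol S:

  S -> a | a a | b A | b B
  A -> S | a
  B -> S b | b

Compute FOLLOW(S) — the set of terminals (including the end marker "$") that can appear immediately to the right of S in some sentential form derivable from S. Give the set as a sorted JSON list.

FIRST iteration:
iter 1:
  A via A→a: +{a}
  B via B→b: +{b}
  S via S→a: +{a}
  S via S→b A: +{b}
  S: {a,b}  A: {a}  B: {b}
iter 2:
  A via A→S: +{b}
  B via B→S b: +{a}
  S: {a,b}  A: {a,b}  B: {a,b}
iter 3: — fixpoint
  S: {a,b}  A: {a,b}  B: {a,b}

FOLLOW sets:
initialize: $ ∈ FOLLOW(S)
pass 1:
  B→S b: FOLLOW(S) ⊇ FIRST(b) = {b}; new: +{b}
  S→b A: FOLLOW(A) ⊇ FOLLOW(S) ⊇ {$,b}; new: +{$,b}
  S→b B: FOLLOW(B) ⊇ FOLLOW(S) ⊇ {$,b}; new: +{$,b}
  S: {$,b}  A: {$,b}  B: {$,b}
pass 2: — fixpoint
  S: {$,b}  A: {$,b}  B: {$,b}

FOLLOW(S) = ["$", "b"]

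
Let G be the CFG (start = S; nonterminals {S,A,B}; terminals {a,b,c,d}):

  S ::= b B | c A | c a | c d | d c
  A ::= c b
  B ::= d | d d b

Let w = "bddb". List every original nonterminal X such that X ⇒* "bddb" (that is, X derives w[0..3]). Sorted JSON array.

CNF form of G:
  S -> T0 A | T0 T2 | T0 T3 | T1 B | T2 T0
  A -> T0 T1
  B -> T2 X4 | d
  T0 -> c
  T1 -> b
  T2 -> d
  T3 -> a
  X4 -> T2 T1

CYK table (by increasing span) — only the sub-triangle for w[0..3]:
  T[0,0] 'b' = {T1}  orig:{}
  T[1,1] 'd' = {B,T2}  orig:{B}
  T[2,2] 'd' = {B,T2}  orig:{B}
  T[3,3] 'b' = {T1}  orig:{}
  T[0,1] 'bd' = {S}
  T[1,2] 'dd' = ∅
  T[2,3] 'db' = {X4}  orig:{}
  T[0,2] 'bdd' = ∅
  T[1,3] 'ddb' = {B}
  T[0,3] 'bddb' = {S}

Original NTs in T[0,3] deriving "bddb": ["S"]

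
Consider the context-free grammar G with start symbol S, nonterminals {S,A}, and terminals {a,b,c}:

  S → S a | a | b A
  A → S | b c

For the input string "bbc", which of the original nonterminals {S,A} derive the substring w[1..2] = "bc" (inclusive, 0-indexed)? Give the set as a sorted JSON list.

Convert to CNF:
  S -> S T0 | T1 A | a
  A -> S T0 | T1 A | T1 T2 | a
  T0 -> a
  T1 -> b
  T2 -> c

Fill CYK table bottom-up (cells [i..j] with 1 ≤ i ≤ j ≤ 2 only):
  [1..1]={T1}  "b"  orig:{}
  [2..2]={T2}  "c"  orig:{}
  [1..2]={A}  "bc"

Original NTs in T[1,2] deriving "bc": ["A"]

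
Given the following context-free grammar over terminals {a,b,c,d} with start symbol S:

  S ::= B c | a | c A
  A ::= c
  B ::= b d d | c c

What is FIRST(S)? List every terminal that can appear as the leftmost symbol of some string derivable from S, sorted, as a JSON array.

FIRST iteration:
round 1:
  A via A→c: +{c}
  B via B→b d d: +{b}
  B via B→c c: +{c}
  S via S→B c: +{b,c}
  S via S→a: +{a}
  S: {a,b,c}  A: {c}  B: {b,c}
round 2: — fixpoint
  S: {a,b,c}  A: {c}  B: {b,c}

FIRST(S) = ["a", "b", "c"]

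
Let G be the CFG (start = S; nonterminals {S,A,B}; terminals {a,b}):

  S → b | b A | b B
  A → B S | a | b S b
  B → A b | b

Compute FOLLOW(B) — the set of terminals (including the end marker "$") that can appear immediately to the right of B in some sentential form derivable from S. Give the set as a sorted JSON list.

Compute FIRST by fixpoint:
pass 1:
  A via A→a: +{a}
  A via A→b S b: +{b}
  B via B→A b: +{a,b}
  S via S→b: +{b}
  S: {b}  A: {a,b}  B: {a,b}
pass 2: done
  S: {b}  A: {a,b}  B: {a,b}

FOLLOW iteration:
seed FOLLOW(S) with $
[1]
  A→B S: FOLLOW(B) ⊇ FIRST(S) = {b}; new: +{b}
  A→b S b: FOLLOW(S) ⊇ FIRST(b) = {b}; new: +{b}
  B→A b: FOLLOW(A) ⊇ FIRST(b) = {b}; new: +{b}
  S→b A: FOLLOW(A) ⊇ FOLLOW(S) ⊇ {$,b}; new: +{$}
  S→b B: FOLLOW(B) ⊇ FOLLOW(S) ⊇ {$,b}; new: +{$}
  FOLLOW(S)={$,b}  FOLLOW(A)={$,b}  FOLLOW(B)={$,b}
[2] (stable)
  FOLLOW(S)={$,b}  FOLLOW(A)={$,b}  FOLLOW(B)={$,b}

FOLLOW(B) = ["$", "b"]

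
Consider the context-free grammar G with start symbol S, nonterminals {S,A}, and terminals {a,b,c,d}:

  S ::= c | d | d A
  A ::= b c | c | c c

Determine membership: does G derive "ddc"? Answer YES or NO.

CNF form of G:
  S -> T2 A | c | d
  A -> T0 T1 | T1 T1 | c
  T0 -> b
  T1 -> c
  T2 -> d

CYK table (by increasing span):
  [0..0]={S,T2}  "d"  orig:{S}
  [1..1]={S,T2}  "d"  orig:{S}
  [2..2]={A,S,T1}  "c"  orig:{A,S}
  [0..1]=∅  "dd"
  [1..2]={S}  "dc"
  [0..2]=∅  "ddc"

S ∉ T[0,2] ⇒ NO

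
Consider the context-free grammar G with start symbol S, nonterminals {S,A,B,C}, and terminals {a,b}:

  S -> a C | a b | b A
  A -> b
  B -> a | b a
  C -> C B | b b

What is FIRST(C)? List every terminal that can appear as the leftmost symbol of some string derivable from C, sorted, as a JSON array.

Compute FIRST by fixpoint:
pass 1:
  A via A→b: +{b}
  B via B→a: +{a}
  B via B→b a: +{b}
  C via C→b b: +{b}
  S via S→a C: +{a}
  S via S→b A: +{b}
  FIRST[S]={a,b}  FIRST[A]={b}  FIRST[B]={a,b}  FIRST[C]={b}
pass 2: (no change)
  FIRST[S]={a,b}  FIRST[A]={b}  FIRST[B]={a,b}  FIRST[C]={b}

FIRST(C) = ["b"]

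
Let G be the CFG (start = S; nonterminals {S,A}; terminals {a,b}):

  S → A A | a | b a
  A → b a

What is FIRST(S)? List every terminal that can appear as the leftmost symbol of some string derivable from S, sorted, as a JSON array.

FIRST iteration:
round 1:
  A via A→b a: +{b}
  S via S→A A: +{b}
  S via S→a: +{a}
  FIRST(S)={a,b}  FIRST(A)={b}
round 2: (stable)
  FIRST(S)={a,b}  FIRST(A)={b}

FIRST(S) = ["a", "b"]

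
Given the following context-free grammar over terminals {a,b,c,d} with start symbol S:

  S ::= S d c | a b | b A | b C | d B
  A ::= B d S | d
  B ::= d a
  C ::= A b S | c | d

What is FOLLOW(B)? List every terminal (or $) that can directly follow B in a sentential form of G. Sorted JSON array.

FIRST iteration:
round 1:
  A via A→d: +{d}
  B via B→d a: +{d}
  C via C→A b S: +{d}
  C via C→c: +{c}
  S via S→a b: +{a}
  S via S→b A: +{b}
  S via S→d B: +{d}
  S: {a,b,d}  A: {d}  B: {d}  C: {c,d}
round 2: (no change)
  S: {a,b,d}  A: {d}  B: {d}  C: {c,d}

FOLLOW sets:
seed FOLLOW(S) with $
pass 1:
  A→B d S: FOLLOW(B) ⊇ FIRST(d) = {d}; new: +{d}
  C→A b S: FOLLOW(A) ⊇ FIRST(b) = {b}; new: +{b}
  S→S d c: FOLLOW(S) ⊇ FIRST(d) = {d}; new: +{d}
  S→b A: FOLLOW(A) ⊇ FOLLOW(S) ⊇ {$,d}; new: +{$,d}
  S→b C: FOLLOW(C) ⊇ FOLLOW(S) ⊇ {$,d}; new: +{$,d}
  S→d B: FOLLOW(B) ⊇ FOLLOW(S) ⊇ {$,d}; new: +{$}
  FOLLOW(S)={$,d}  FOLLOW(A)={$,b,d}  FOLLOW(B)={$,d}  FOLLOW(C)={$,d}
pass 2:
  A→B d S: FOLLOW(S) ⊇ FOLLOW(A) ⊇ {$,b,d}; new: +{b}
  S→b C: FOLLOW(C) ⊇ FOLLOW(S) ⊇ {$,b,d}; new: +{b}
  S→d B: FOLLOW(B) ⊇ FOLLOW(S) ⊇ {$,b,d}; new: +{b}
  FOLLOW(S)={$,b,d}  FOLLOW(A)={$,b,d}  FOLLOW(B)={$,b,d}  FOLLOW(C)={$,b,d}
pass 3: done
  FOLLOW(S)={$,b,d}  FOLLOW(A)={$,b,d}  FOLLOW(B)={$,b,d}  FOLLOW(C)={$,b,d}

FOLLOW(B) = ["$", "b", "d"]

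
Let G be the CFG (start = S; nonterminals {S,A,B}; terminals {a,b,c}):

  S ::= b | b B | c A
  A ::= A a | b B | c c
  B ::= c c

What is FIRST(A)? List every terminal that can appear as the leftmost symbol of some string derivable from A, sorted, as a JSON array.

FIRST iteration:
iter 1:
  A via A→b B: +{b}
  A via A→c c: +{c}
  B via B→c c: +{c}
  S via S→b: +{b}
  S via S→c A: +{c}
  FIRST(S)={b,c}  FIRST(A)={b,c}  FIRST(B)={c}
iter 2: — fixpoint
  FIRST(S)={b,c}  FIRST(A)={b,c}  FIRST(B)={c}

FIRST(A) = ["b", "c"]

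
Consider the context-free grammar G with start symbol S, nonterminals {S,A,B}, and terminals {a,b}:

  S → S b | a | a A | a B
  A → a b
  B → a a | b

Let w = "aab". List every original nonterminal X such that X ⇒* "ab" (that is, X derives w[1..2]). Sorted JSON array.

CNF form of G:
  S -> S T1 | T0 A | T0 B | a
  A -> T0 T1
  B -> T0 T0 | b
  T0 -> a
  T1 -> b

Fill CYK table bottom-up, restricted to cells inside w[1..2]:
  T[1,1] 'a' = {S,T0}  orig:{S}
  T[2,2] 'b' = {B,T1}  orig:{B}
  T[1,2] 'ab' = {A,S}

Original NTs in T[1,2] deriving "ab": ["A", "S"]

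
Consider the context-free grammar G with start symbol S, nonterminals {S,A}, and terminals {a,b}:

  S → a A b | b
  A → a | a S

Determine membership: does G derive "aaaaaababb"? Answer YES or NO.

Convert to CNF:
  S -> T0 X2 | b
  A -> T0 S | a
  T0 -> a
  T1 -> b
  X2 -> A T1

CYK fill:
  [0..0]={A,T0}  "a"  orig:{A}
  [1..1]={A,T0}  "a"  orig:{A}
  [2..2]={A,T0}  "a"  orig:{A}
  [3..3]={A,T0}  "a"  orig:{A}
  [4..4]={A,T0}  "a"  orig:{A}
  [5..5]={A,T0}  "a"  orig:{A}
  [6..6]={S,T1}  "b"  orig:{S}
  [7..7]={A,T0}  "a"  orig:{A}
  [8..8]={S,T1}  "b"  orig:{S}
  [9..9]={S,T1}  "b"  orig:{S}
  [0..1]=∅  "aa"
  [1..2]=∅  "aa"
  [2..3]=∅  "aa"
  [3..4]=∅  "aa"
  [4..5]=∅  "aa"
  [5..6]={A,X2}  "ab"  orig:{A}
  [6..7]=∅  "ba"
  [7..8]={A,X2}  "ab"  orig:{A}
  [8..9]=∅  "bb"
  [0..2]=∅  "aaa"
  [1..3]=∅  "aaa"
  [2..4]=∅  "aaa"
  [3..5]=∅  "aaa"
  [4..6]={S}  "aab"
  [5..7]=∅  "aba"
  [6..8]=∅  "bab"
  [7..9]={X2}  "abb"  orig:{}
  [0..3]=∅  "aaaa"
  [1..4]=∅  "aaaa"
  [2..5]=∅  "aaaa"
  [3..6]={A}  "aaab"
  [4..7]=∅  "aaba"
  [5..8]=∅  "abab"
  [6..9]=∅  "babb"
  [0..4]=∅  "aaaaa"
  [1..5]=∅  "aaaaa"
  [2..6]=∅  "aaaab"
  [3..7]=∅  "aaaba"
  [4..8]=∅  "aabab"
  [5..9]=∅  "ababb"
  [0..5]=∅  "aaaaaa"
  [1..6]=∅  "aaaaab"
  [2..7]=∅  "aaaaba"
  [3..8]=∅  "aaabab"
  [4..9]=∅  "aababb"
  [0..6]=∅  "aaaaaab"
  [1..7]=∅  "aaaaaba"
  [2..8]=∅  "aaaabab"
  [3..9]=∅  "aaababb"
  [0..7]=∅  "aaaaaaba"
  [1..8]=∅  "aaaaabab"
  [2..9]=∅  "aaaababb"
  [0..8]=∅  "aaaaaabab"
  [1..9]=∅  "aaaaababb"
  [0..9]=∅  "aaaaaababb"

S ∉ T[0,9] ⇒ NO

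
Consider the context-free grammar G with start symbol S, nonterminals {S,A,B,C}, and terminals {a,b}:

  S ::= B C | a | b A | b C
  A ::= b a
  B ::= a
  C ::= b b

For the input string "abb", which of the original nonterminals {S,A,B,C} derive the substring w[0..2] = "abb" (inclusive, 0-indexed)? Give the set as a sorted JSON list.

CNF form of G:
  S -> B C | T0 A | T0 C | a
  A -> T0 T1
  B -> a
  C -> T0 T0
  T0 -> b
  T1 -> a

CYK fill — only the sub-triangle for w[0..2]:
  T[0,0] 'a' = {B,S,T1}  orig:{B,S}
  T[1,1] 'b' = {T0}  orig:{}
  T[2,2] 'b' = {T0}  orig:{}
  T[0,1] 'ab' = ∅
  T[1,2] 'bb' = {C}
  T[0,2] 'abb' = {S}

Original NTs in T[0,2] deriving "abb": ["S"]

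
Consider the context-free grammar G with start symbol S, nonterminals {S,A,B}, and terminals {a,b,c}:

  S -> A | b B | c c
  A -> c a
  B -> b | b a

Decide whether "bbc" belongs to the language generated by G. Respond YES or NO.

CNF form of G:
  S -> T0 T0 | T0 T1 | T2 B
  A -> T0 T1
  B -> T2 T1 | b
  T0 -> c
  T1 -> a
  T2 -> b

CYK fill:
  T[0,0] 'b' = {B,T2}  orig:{B}
  T[1,1] 'b' = {B,T2}  orig:{B}
  T[2,2] 'c' = {T0}  orig:{}
  T[0,1] 'bb' = {S}
  T[1,2] 'bc' = ∅
  T[0,2] 'bbc' = ∅

S ∉ T[0,2] ⇒ NO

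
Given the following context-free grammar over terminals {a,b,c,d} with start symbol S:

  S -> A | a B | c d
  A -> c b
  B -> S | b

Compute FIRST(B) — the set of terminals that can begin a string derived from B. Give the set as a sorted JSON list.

FIRST sets, iterate to fixpoint:
[1]
  A via A→c b: +{c}
  B via B→b: +{b}
  S via S→A: +{c}
  S via S→a B: +{a}
  FIRST(S)={a,c}  FIRST(A)={c}  FIRST(B)={b}
[2]
  B via B→S: +{a,c}
  FIRST(S)={a,c}  FIRST(A)={c}  FIRST(B)={a,b,c}
[3] (stable)
  FIRST(S)={a,c}  FIRST(A)={c}  FIRST(B)={a,b,c}

FIRST(B) = ["a", "b", "c"]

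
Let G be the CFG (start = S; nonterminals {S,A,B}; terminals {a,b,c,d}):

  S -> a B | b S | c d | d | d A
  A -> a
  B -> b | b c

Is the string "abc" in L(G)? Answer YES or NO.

CNF form of G:
  S -> T0 S | T1 T3 | T2 B | T3 A | d
  A -> a
  B -> T0 T1 | b
  T0 -> b
  T1 -> c
  T2 -> a
  T3 -> d

Fill CYK table bottom-up:
  [0..0]={A,T2}  "a"  orig:{A}
  [1..1]={B,T0}  "b"  orig:{B}
  [2..2]={T1}  "c"  orig:{}
  [0..1]={S}  "ab"
  [1..2]={B}  "bc"
  [0..2]={S}  "abc"

S ∈ T[0,2] ⇒ YES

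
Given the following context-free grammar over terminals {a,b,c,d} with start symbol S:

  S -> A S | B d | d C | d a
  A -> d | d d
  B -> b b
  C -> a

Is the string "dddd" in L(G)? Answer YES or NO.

Convert to CNF:
  S -> A S | B T0 | T0 C | T0 T2
  A -> T0 T0 | d
  B -> T1 T1
  C -> a
  T0 -> d
  T1 -> b
  T2 -> a

CYK fill:
  T[0,0] 'd' = {A,T0}  orig:{A}
  T[1,1] 'd' = {A,T0}  orig:{A}
  T[2,2] 'd' = {A,T0}  orig:{A}
  T[3,3] 'd' = {A,T0}  orig:{A}
  T[0,1] 'dd' = {A}
  T[1,2] 'dd' = {A}
  T[2,3] 'dd' = {A}
  T[0,2] 'ddd' = ∅
  T[1,3] 'ddd' = ∅
  T[0,3] 'dddd' = ∅

S ∉ T[0,3] ⇒ NO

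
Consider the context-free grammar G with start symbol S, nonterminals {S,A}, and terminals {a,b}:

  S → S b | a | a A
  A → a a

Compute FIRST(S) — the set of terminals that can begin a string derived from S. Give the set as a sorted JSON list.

Compute FIRST by fixpoint:
round 1:
  A via A→a a: +{a}
  S via S→a: +{a}
  FIRST[S]={a}  FIRST[A]={a}
round 2: — fixpoint
  FIRST[S]={a}  FIRST[A]={a}

FIRST(S) = ["a"]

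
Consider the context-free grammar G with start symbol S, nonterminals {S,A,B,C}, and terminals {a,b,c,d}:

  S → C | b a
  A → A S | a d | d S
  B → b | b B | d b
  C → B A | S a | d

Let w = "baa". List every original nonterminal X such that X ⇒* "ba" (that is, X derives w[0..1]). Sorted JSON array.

Convert to CNF:
  S -> B A | S T0 | T2 T0 | d
  A -> A S | T0 T1 | T1 S
  B -> T1 T2 | T2 B | b
  C -> B A | S T0 | d
  T0 -> a
  T1 -> d
  T2 -> b

Fill CYK table bottom-up (cells [i..j] with 0 ≤ i ≤ j ≤ 1 only):
  cell(0,0) b: {B,T2}  orig:{B}
  cell(1,1) a: {T0}  orig:{}
  cell(0,1) ba: {S}

Original NTs in T[0,1] deriving "ba": ["S"]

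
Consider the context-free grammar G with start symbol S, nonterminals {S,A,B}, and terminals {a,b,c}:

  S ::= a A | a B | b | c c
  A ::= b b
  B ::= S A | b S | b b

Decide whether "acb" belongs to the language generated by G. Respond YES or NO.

CNF form of G:
  S -> T1 A | T1 B | T2 T2 | b
  A -> T0 T0
  B -> S A | T0 S | T0 T0
  T0 -> b
  T1 -> a
  T2 -> c

CYK fill:
  T[0,0] 'a' = {T1}  orig:{}
  T[1,1] 'c' = {T2}  orig:{}
  T[2,2] 'b' = {S,T0}  orig:{S}
  T[0,1] 'ac' = ∅
  T[1,2] 'cb' = ∅
  T[0,2] 'acb' = ∅

S ∉ T[0,2] ⇒ NO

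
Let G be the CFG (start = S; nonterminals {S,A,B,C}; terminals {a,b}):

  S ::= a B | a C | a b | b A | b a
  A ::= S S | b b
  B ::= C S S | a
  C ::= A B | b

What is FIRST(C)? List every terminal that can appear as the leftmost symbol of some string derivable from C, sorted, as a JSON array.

Compute FIRST by fixpoint:
iter 1:
  A via A→b b: +{b}
  B via B→a: +{a}
  C via C→A B: +{b}
  S via S→a B: +{a}
  S via S→b A: +{b}
  S: {a,b}  A: {b}  B: {a}  C: {b}
iter 2:
  A via A→S S: +{a}
  B via B→C S S: +{b}
  C via C→A B: +{a}
  S: {a,b}  A: {a,b}  B: {a,b}  C: {a,b}
iter 3: done
  S: {a,b}  A: {a,b}  B: {a,b}  C: {a,b}

FIRST(C) = ["a", "b"]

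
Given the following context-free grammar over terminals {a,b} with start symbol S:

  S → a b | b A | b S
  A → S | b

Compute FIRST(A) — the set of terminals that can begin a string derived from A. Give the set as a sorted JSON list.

Compute FIRST by fixpoint:
[1]
  A via A→b: +{b}
  S via S→a b: +{a}
  S via S→b A: +{b}
  FIRST[S]={a,b}  FIRST[A]={b}
[2]
  A via A→S: +{a}
  FIRST[S]={a,b}  FIRST[A]={a,b}
[3] (stable)
  FIRST[S]={a,b}  FIRST[A]={a,b}

FIRST(A) = ["a", "b"]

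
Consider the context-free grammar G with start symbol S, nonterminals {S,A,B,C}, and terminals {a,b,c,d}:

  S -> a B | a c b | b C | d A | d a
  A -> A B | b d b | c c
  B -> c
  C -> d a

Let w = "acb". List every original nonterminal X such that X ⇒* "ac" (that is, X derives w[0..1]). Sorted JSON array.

Convert to CNF:
  S -> T0 C | T1 A | T1 T3 | T3 B | T3 X5
  A -> A B | T0 X4 | T2 T2
  B -> c
  C -> T1 T3
  T0 -> b
  T1 -> d
  T2 -> c
  T3 -> a
  X4 -> T1 T0
  X5 -> T2 T0

CYK table (by increasing span) (cells [i..j] with 0 ≤ i ≤ j ≤ 1 only):
  T[0,0] 'a' = {T3}  orig:{}
  T[1,1] 'c' = {B,T2}  orig:{B}
  T[0,1] 'ac' = {S}

Original NTs in T[0,1] deriving "ac": ["S"]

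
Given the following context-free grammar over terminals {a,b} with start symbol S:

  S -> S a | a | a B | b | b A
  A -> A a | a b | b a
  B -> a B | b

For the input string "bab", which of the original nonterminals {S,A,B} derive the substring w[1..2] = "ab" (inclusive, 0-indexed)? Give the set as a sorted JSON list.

Convert to CNF:
  S -> S T0 | T0 B | T1 A | a | b
  A -> A T0 | T0 T1 | T1 T0
  B -> T0 B | b
  T0 -> a
  T1 -> b

CYK table (by increasing span), restricted to cells inside w[1..2]:
  T[1,1] 'a' = {S,T0}  orig:{S}
  T[2,2] 'b' = {B,S,T1}  orig:{B,S}
  T[1,2] 'ab' = {A,B,S}

Original NTs in T[1,2] deriving "ab": ["A", "B", "S"]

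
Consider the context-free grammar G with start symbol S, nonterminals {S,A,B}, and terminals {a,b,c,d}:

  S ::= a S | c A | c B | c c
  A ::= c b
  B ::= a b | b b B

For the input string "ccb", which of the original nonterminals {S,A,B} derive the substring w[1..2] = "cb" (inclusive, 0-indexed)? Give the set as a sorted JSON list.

Convert to CNF:
  S -> T0 A | T0 B | T0 T0 | T2 S
  A -> T0 T1
  B -> T1 X3 | T2 T1
  T0 -> c
  T1 -> b
  T2 -> a
  X3 -> T1 B

CYK table (by increasing span), restricted to cells inside w[1..2]:
  [1..1]={T0}  "c"  orig:{}
  [2..2]={T1}  "b"  orig:{}
  [1..2]={A}  "cb"

Original NTs in T[1,2] deriving "cb": ["A"]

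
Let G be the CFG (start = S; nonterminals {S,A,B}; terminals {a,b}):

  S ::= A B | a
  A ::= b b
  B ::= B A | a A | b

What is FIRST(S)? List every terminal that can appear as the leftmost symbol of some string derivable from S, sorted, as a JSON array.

FIRST sets, iterate to fixpoint:
[1]
  A via A→b b: +{b}
  B via B→a A: +{a}
  B via B→b: +{b}
  S via S→A B: +{b}
  S via S→a: +{a}
  FIRST[S]={a,b}  FIRST[A]={b}  FIRST[B]={a,b}
[2] (no change)
  FIRST[S]={a,b}  FIRST[A]={b}  FIRST[B]={a,b}

FIRST(S) = ["a", "b"]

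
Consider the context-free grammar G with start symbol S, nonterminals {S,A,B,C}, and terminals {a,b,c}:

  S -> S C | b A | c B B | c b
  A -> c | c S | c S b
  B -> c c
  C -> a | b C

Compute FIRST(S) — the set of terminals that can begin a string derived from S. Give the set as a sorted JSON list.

FIRST sets, iterate to fixpoint:
pass 1:
  A via A→c: +{c}
  B via B→c c: +{c}
  C via C→a: +{a}
  C via C→b C: +{b}
  S via S→b A: +{b}
  S via S→c B B: +{c}
  S: {b,c}  A: {c}  B: {c}  C: {a,b}
pass 2: (stable)
  S: {b,c}  A: {c}  B: {c}  C: {a,b}

FIRST(S) = ["b", "c"]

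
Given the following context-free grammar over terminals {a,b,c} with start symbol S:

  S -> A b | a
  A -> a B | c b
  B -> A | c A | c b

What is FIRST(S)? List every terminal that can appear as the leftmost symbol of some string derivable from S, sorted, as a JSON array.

FIRST sets, iterate to fixpoint:
pass 1:
  A via A→a B: +{a}
  A via A→c b: +{c}
  B via B→A: +{a,c}
  S via S→A b: +{a,c}
  S: {a,c}  A: {a,c}  B: {a,c}
pass 2: (no change)
  S: {a,c}  A: {a,c}  B: {a,c}

FIRST(S) = ["a", "c"]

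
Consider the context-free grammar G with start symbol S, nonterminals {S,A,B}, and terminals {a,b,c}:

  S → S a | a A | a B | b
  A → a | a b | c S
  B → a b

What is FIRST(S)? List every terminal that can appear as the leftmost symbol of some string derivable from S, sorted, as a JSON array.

FIRST iteration:
iter 1:
  A via A→a: +{a}
  A via A→c S: +{c}
  B via B→a b: +{a}
  S via S→a A: +{a}
  S via S→b: +{b}
  FIRST[S]={a,b}  FIRST[A]={a,c}  FIRST[B]={a}
iter 2: (no change)
  FIRST[S]={a,b}  FIRST[A]={a,c}  FIRST[B]={a}

FIRST(S) = ["a", "b"]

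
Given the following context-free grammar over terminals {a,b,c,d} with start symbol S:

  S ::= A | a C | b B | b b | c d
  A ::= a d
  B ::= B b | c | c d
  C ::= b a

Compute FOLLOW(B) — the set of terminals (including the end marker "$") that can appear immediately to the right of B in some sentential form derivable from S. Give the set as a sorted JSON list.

FIRST sets, iterate to fixpoint:
iter 1:
  A via A→a d: +{a}
  B via B→c: +{c}
  C via C→b a: +{b}
  S via S→A: +{a}
  S via S→b B: +{b}
  S via S→c d: +{c}
  FIRST(S)={a,b,c}  FIRST(A)={a}  FIRST(B)={c}  FIRST(C)={b}
iter 2: done
  FIRST(S)={a,b,c}  FIRST(A)={a}  FIRST(B)={c}  FIRST(C)={b}

Compute FOLLOW by fixpoint:
FOLLOW(S) := {$}
pass 1:
  B→B b: FOLLOW(B) ⊇ FIRST(b) = {b}; new: +{b}
  S→A: FOLLOW(A) ⊇ FOLLOW(S) ⊇ {$}; new: +{$}
  S→a C: FOLLOW(C) ⊇ FOLLOW(S) ⊇ {$}; new: +{$}
  S→b B: FOLLOW(B) ⊇ FOLLOW(S) ⊇ {$}; new: +{$}
  S: {$}  A: {$}  B: {$,b}  C: {$}
pass 2: (stable)
  S: {$}  A: {$}  B: {$,b}  C: {$}

FOLLOW(B) = ["$", "b"]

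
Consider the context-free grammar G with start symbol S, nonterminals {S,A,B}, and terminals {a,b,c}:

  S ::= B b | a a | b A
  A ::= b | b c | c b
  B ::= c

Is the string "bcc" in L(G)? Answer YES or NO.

CNF form of G:
  S -> B T0 | T0 A | T2 T2
  A -> T0 T1 | T1 T0 | b
  B -> c
  T0 -> b
  T1 -> c
  T2 -> a

CYK table (by increasing span):
  [0..0]={A,T0}  "b"  orig:{A}
  [1..1]={B,T1}  "c"  orig:{B}
  [2..2]={B,T1}  "c"  orig:{B}
  [0..1]={A}  "bc"
  [1..2]=∅  "cc"
  [0..2]=∅  "bcc"

S ∉ T[0,2] ⇒ NO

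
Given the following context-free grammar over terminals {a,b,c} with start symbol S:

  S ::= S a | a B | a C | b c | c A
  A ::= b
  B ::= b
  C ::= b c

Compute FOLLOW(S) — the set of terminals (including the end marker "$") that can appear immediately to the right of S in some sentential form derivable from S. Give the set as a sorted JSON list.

FIRST sets, iterate to fixpoint:
iter 1:
  A via A→b: +{b}
  B via B→b: +{b}
  C via C→b c: +{b}
  S via S→a B: +{a}
  S via S→b c: +{b}
  S via S→c A: +{c}
  FIRST[S]={a,b,c}  FIRST[A]={b}  FIRST[B]={b}  FIRST[C]={b}
iter 2: (stable)
  FIRST[S]={a,b,c}  FIRST[A]={b}  FIRST[B]={b}  FIRST[C]={b}

FOLLOW sets:
FOLLOW(S) := {$}
iter 1:
  S→S a: FOLLOW(S) ⊇ FIRST(a) = {a}; new: +{a}
  S→a B: FOLLOW(B) ⊇ FOLLOW(S) ⊇ {$,a}; new: +{$,a}
  S→a C: FOLLOW(C) ⊇ FOLLOW(S) ⊇ {$,a}; new: +{$,a}
  S→c A: FOLLOW(A) ⊇ FOLLOW(S) ⊇ {$,a}; new: +{$,a}
  S: {$,a}  A: {$,a}  B: {$,a}  C: {$,a}
iter 2: (no change)
  S: {$,a}  A: {$,a}  B: {$,a}  C: {$,a}

FOLLOW(S) = ["$", "a"]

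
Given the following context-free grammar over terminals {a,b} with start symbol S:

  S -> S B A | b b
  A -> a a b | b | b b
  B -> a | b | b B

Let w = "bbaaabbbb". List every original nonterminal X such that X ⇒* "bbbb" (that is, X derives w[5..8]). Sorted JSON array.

CNF form of G:
  S -> S X3 | T1 T1
  A -> T0 X2 | T1 T1 | b
  B -> T1 B | a | b
  T0 -> a
  T1 -> b
  X2 -> T0 T1
  X3 -> B A

CYK table (by increasing span), restricted to cells inside w[5..8]:
  T[5,5] 'b' = {A,B,T1}  orig:{A,B}
  T[6,6] 'b' = {A,B,T1}  orig:{A,B}
  T[7,7] 'b' = {A,B,T1}  orig:{A,B}
  T[8,8] 'b' = {A,B,T1}  orig:{A,B}
  T[5,6] 'bb' = {A,B,S,X3}  orig:{A,B,S}
  T[6,7] 'bb' = {A,B,S,X3}  orig:{A,B,S}
  T[7,8] 'bb' = {A,B,S,X3}  orig:{A,B,S}
  T[5,7] 'bbb' = {B,X3}  orig:{B}
  T[6,8] 'bbb' = {B,X3}  orig:{B}
  T[5,8] 'bbbb' = {B,S,X3}  orig:{B,S}

Original NTs in T[5,8] deriving "bbbb": ["B", "S"]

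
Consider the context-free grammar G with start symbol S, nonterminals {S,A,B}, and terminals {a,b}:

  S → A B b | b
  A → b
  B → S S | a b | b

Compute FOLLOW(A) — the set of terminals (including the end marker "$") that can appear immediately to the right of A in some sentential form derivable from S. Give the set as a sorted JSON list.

FIRST sets, iterate to fixpoint:
iter 1:
  A via A→b: +{b}
  B via B→a b: +{a}
  B via B→b: +{b}
  S via S→A B b: +{b}
  FIRST[S]={b}  FIRST[A]={b}  FIRST[B]={a,b}
iter 2: done
  FIRST[S]={b}  FIRST[A]={b}  FIRST[B]={a,b}

FOLLOW iteration:
initialize: $ ∈ FOLLOW(S)
iter 1:
  B→S S: FOLLOW(S) ⊇ FIRST(S) = {b}; new: +{b}
  S→A B b: FOLLOW(A) ⊇ FIRST(B) = {a,b}; new: +{a,b}
  S→A B b: FOLLOW(B) ⊇ FIRST(b) = {b}; new: +{b}
  FOLLOW[S]={$,b}  FOLLOW[A]={a,b}  FOLLOW[B]={b}
iter 2: done
  FOLLOW[S]={$,b}  FOLLOW[A]={a,b}  FOLLOW[B]={b}

FOLLOW(A) = ["a", "b"]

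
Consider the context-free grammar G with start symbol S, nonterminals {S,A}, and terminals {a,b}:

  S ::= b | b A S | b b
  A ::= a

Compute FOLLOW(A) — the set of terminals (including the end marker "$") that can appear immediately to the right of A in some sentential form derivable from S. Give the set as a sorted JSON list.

FIRST iteration:
iter 1:
  A via A→a: +{a}
  S via S→b: +{b}
  FIRST(S)={b}  FIRST(A)={a}
iter 2: (stable)
  FIRST(S)={b}  FIRST(A)={a}

FOLLOW sets:
initialize: $ ∈ FOLLOW(S)
round 1:
  S→b A S: FOLLOW(A) ⊇ FIRST(S) = {b}; new: +{b}
  FOLLOW(S)={$}  FOLLOW(A)={b}
round 2: — fixpoint
  FOLLOW(S)={$}  FOLLOW(A)={b}

FOLLOW(A) = ["b"]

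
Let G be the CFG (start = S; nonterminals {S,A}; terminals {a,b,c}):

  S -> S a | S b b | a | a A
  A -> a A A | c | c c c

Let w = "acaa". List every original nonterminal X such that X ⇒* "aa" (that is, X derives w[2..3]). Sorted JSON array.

Convert to CNF:
  S -> S T0 | S X5 | T0 A | a
  A -> T0 X3 | T1 X4 | c
  T0 -> a
  T1 -> c
  T2 -> b
  X3 -> A A
  X4 -> T1 T1
  X5 -> T2 T2

Fill CYK table bottom-up — only the sub-triangle for w[2..3]:
  cell(2,2) a: {S,T0}  orig:{S}
  cell(3,3) a: {S,T0}  orig:{S}
  cell(2,3) aa: {S}

Original NTs in T[2,3] deriving "aa": ["S"]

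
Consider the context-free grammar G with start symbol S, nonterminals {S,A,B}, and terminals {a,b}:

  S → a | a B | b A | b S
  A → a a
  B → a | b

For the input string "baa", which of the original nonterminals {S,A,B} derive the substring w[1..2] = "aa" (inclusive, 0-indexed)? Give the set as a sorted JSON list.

CNF form of G:
  S -> T0 B | T1 A | T1 S | a
  A -> T0 T0
  B -> a | b
  T0 -> a
  T1 -> b

Fill CYK table bottom-up — only the sub-triangle for w[1..2]:
  [1..1]={B,S,T0}  "a"  orig:{B,S}
  [2..2]={B,S,T0}  "a"  orig:{B,S}
  [1..2]={A,S}  "aa"

Original NTs in T[1,2] deriving "aa": ["A", "S"]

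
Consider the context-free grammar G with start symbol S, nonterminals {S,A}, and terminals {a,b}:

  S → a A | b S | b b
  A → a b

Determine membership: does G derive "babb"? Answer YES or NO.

Convert to CNF:
  S -> T0 A | T1 S | T1 T1
  A -> T0 T1
  T0 -> a
  T1 -> b

Fill CYK table bottom-up:
  cell(0,0) b: {T1}  orig:{}
  cell(1,1) a: {T0}  orig:{}
  cell(2,2) b: {T1}  orig:{}
  cell(3,3) b: {T1}  orig:{}
  cell(0,1) ba: ∅
  cell(1,2) ab: {A}
  cell(2,3) bb: {S}
  cell(0,2) bab: ∅
  cell(1,3) abb: ∅
  cell(0,3) babb: ∅

S ∉ T[0,3] ⇒ NO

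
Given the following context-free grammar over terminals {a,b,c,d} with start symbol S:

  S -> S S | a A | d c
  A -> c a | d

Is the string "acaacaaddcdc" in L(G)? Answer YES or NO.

Convert to CNF:
  S -> S S | T1 A | T2 T0
  A -> T0 T1 | d
  T0 -> c
  T1 -> a
  T2 -> d

CYK fill:
  cell(0,0) a: {T1}  orig:{}
  cell(1,1) c: {T0}  orig:{}
  cell(2,2) a: {T1}  orig:{}
  cell(3,3) a: {T1}  orig:{}
  cell(4,4) c: {T0}  orig:{}
  cell(5,5) a: {T1}  orig:{}
  cell(6,6) a: {T1}  orig:{}
  cell(7,7) d: {A,T2}  orig:{A}
  cell(8,8) d: {A,T2}  orig:{A}
  cell(9,9) c: {T0}  orig:{}
  cell(10,10) d: {A,T2}  orig:{A}
  cell(11,11) c: {T0}  orig:{}
  cell(0,1) ac: ∅
  cell(1,2) ca: {A}
  cell(2,3) aa: ∅
  cell(3,4) ac: ∅
  cell(4,5) ca: {A}
  cell(5,6) aa: ∅
  cell(6,7) ad: {S}
  cell(7,8) dd: ∅
  cell(8,9) dc: {S}
  cell(9,10) cd: ∅
  cell(10,11) dc: {S}
  cell(0,2) aca: {S}
  cell(1,3) caa: ∅
  cell(2,4) aac: ∅
  cell(3,5) aca: {S}
  cell(4,6) caa: ∅
  cell(5,7) aad: ∅
  cell(6,8) add: ∅
  cell(7,9) ddc: ∅
  cell(8,10) dcd: ∅
  cell(9,11) cdc: ∅
  cell(0,3) acaa: ∅
  cell(1,4) caac: ∅
  cell(2,5) aaca: ∅
  cell(3,6) acaa: ∅
  cell(4,7) caad: ∅
  cell(5,8) aadd: ∅
  cell(6,9) addc: {S}
  cell(7,10) ddcd: ∅
  cell(8,11) dcdc: {S}
  cell(0,4) acaac: ∅
  cell(1,5) caaca: ∅
  cell(2,6) aacaa: ∅
  cell(3,7) acaad: {S}
  cell(4,8) caadd: ∅
  cell(5,9) aaddc: ∅
  cell(6,10) addcd: ∅
  cell(7,11) ddcdc: ∅
  cell(0,5) acaaca: {S}
  cell(1,6) caacaa: ∅
  cell(2,7) aacaad: ∅
  cell(3,8) acaadd: ∅
  cell(4,9) caaddc: ∅
  cell(5,10) aaddcd: ∅
  cell(6,11) addcdc: {S}
  cell(0,6) acaacaa: ∅
  cell(1,7) caacaad: ∅
  cell(2,8) aacaadd: ∅
  cell(3,9) acaaddc: {S}
  cell(4,10) caaddcd: ∅
  cell(5,11) aaddcdc: ∅
  cell(0,7) acaacaad: {S}
  cell(1,8) caacaadd: ∅
  cell(2,9) aacaaddc: ∅
  cell(3,10) acaaddcd: ∅
  cell(4,11) caaddcdc: ∅
  cell(0,8) acaacaadd: ∅
  cell(1,9) caacaaddc: ∅
  cell(2,10) aacaaddcd: ∅
  cell(3,11) acaaddcdc: {S}
  cell(0,9) acaacaaddc: {S}
  cell(1,10) caacaaddcd: ∅
  cell(2,11) aacaaddcdc: ∅
  cell(0,10) acaacaaddcd: ∅
  cell(1,11) caacaaddcdc: ∅
  cell(0,11) acaacaaddcdc: {S}

S ∈ T[0,11] ⇒ YES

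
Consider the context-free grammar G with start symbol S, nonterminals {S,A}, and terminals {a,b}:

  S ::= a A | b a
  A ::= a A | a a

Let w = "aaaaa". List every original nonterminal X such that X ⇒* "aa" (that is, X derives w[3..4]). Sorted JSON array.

Convert to CNF:
  S -> T0 A | T1 T0
  A -> T0 A | T0 T0
  T0 -> a
  T1 -> b

CYK fill (cells [i..j] with 3 ≤ i ≤ j ≤ 4 only):
  [3..3]={T0}  "a"  orig:{}
  [4..4]={T0}  "a"  orig:{}
  [3..4]={A}  "aa"

Original NTs in T[3,4] deriving "aa": ["A"]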